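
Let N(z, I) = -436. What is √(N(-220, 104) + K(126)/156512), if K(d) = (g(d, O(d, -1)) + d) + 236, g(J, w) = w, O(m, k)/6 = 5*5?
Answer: 6*I*√289718385/4891 ≈ 20.881*I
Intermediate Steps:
O(m, k) = 150 (O(m, k) = 6*(5*5) = 6*25 = 150)
K(d) = 386 + d (K(d) = (150 + d) + 236 = 386 + d)
√(N(-220, 104) + K(126)/156512) = √(-436 + (386 + 126)/156512) = √(-436 + 512*(1/156512)) = √(-436 + 16/4891) = √(-2132460/4891) = 6*I*√289718385/4891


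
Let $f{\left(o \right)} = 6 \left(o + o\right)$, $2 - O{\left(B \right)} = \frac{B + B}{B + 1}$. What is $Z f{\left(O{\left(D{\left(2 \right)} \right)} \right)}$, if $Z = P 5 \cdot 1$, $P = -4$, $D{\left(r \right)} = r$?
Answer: $-160$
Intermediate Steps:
$O{\left(B \right)} = 2 - \frac{2 B}{1 + B}$ ($O{\left(B \right)} = 2 - \frac{B + B}{B + 1} = 2 - \frac{2 B}{1 + B}$)
$f{\left(o \right)} = 12 o$ ($f{\left(o \right)} = 6 \cdot 2 o = 12 o$)
$Z = -20$ ($Z = \left(-4\right) 5 \cdot 1 = \left(-20\right) 1 = -20$)
$Z f{\left(O{\left(D{\left(2 \right)} \right)} \right)} = - 20 \cdot 12 \frac{2}{1 + 2} = - 20 \cdot 12 \cdot \frac{2}{3} = \left(-20\right) 8 = -160$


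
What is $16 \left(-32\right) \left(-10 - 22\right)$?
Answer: $16384$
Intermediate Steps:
$16 \left(-32\right) \left(-10 - 22\right) = \left(-512\right) \left(-32\right) = 16384$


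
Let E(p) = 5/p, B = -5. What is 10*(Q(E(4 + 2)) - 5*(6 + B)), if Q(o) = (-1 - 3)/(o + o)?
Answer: -74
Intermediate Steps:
Q(o) = -2/o (Q(o) = -4*1/(2*o) = -2/o)
10*(Q(E(4 + 2)) - 5*(6 + B)) = 10*(-2/(5/(4 + 2)) - 5*(6 - 5)) = 10*(-2/(5/6) - 5*1) = 10*(-2/(5*(⅙)) - 5) = 10*(-2/⅚ - 5) = 10*(-2*6/5 - 5) = 10*(-12/5 - 5) = 10*(-37/5) = -74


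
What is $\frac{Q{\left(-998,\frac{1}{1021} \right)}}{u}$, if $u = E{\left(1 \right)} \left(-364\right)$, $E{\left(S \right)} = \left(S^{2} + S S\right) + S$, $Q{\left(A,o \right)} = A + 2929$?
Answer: $- \frac{1931}{1092} \approx -1.7683$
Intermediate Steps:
$Q{\left(A,o \right)} = 2929 + A$
$E{\left(S \right)} = S + 2 S^{2}$ ($E{\left(S \right)} = \left(S^{2} + S^{2}\right) + S = 2 S^{2} + S = S + 2 S^{2}$)
$u = -1092$ ($u = 1 \left(1 + 2 \cdot 1\right) \left(-364\right) = 1 \left(1 + 2\right) \left(-364\right) = 1 \cdot 3 \left(-364\right) = 3 \left(-364\right) = -1092$)
$\frac{Q{\left(-998,\frac{1}{1021} \right)}}{u} = \frac{2929 - 998}{-1092} = 1931 \left(- \frac{1}{1092}\right) = - \frac{1931}{1092}$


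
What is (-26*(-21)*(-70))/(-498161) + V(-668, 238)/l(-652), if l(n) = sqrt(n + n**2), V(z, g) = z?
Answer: 38220/498161 - 334*sqrt(106113)/106113 ≈ -0.94860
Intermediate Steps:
(-26*(-21)*(-70))/(-498161) + V(-668, 238)/l(-652) = (-26*(-21)*(-70))/(-498161) - 668*sqrt(106113)/212226 = (546*(-70))*(-1/498161) - 668*sqrt(106113)/212226 = -38220*(-1/498161) - 668*sqrt(106113)/212226 = 38220/498161 - 668*sqrt(106113)/212226 = 38220/498161 - 334*sqrt(106113)/106113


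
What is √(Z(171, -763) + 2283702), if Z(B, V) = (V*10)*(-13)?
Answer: 2*√595723 ≈ 1543.7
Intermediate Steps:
Z(B, V) = -130*V (Z(B, V) = (10*V)*(-13) = -130*V)
√(Z(171, -763) + 2283702) = √(-130*(-763) + 2283702) = √(99190 + 2283702) = √2382892 = 2*√595723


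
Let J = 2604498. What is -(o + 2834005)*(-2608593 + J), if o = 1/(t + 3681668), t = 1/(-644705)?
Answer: 706310353380304092000/60861276101 ≈ 1.1605e+10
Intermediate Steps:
t = -1/644705 ≈ -1.5511e-6
o = 644705/2373589767939 (o = 1/(-1/644705 + 3681668) = 1/(2373589767939/644705) = 644705/2373589767939 ≈ 2.7162e-7)
-(o + 2834005)*(-2608593 + J) = -(644705/2373589767939 + 2834005)*(-2608593 + 2604498) = -6726765270288610400*(-4095)/2373589767939 = -1*(-706310353380304092000/60861276101) = 706310353380304092000/60861276101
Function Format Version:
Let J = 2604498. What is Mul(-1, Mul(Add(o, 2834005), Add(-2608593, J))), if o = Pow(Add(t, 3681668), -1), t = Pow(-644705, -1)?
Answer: Rational(706310353380304092000, 60861276101) ≈ 1.1605e+10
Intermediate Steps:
t = Rational(-1, 644705) ≈ -1.5511e-6
o = Rational(644705, 2373589767939) (o = Pow(Add(Rational(-1, 644705), 3681668), -1) = Pow(Rational(2373589767939, 644705), -1) = Rational(644705, 2373589767939) ≈ 2.7162e-7)
Mul(-1, Mul(Add(o, 2834005), Add(-2608593, J))) = Mul(-1, Mul(Add(Rational(644705, 2373589767939), 2834005), Add(-2608593, 2604498))) = Mul(-1, Mul(Rational(6726765270288610400, 2373589767939), -4095)) = Mul(-1, Rational(-706310353380304092000, 60861276101)) = Rational(706310353380304092000, 60861276101)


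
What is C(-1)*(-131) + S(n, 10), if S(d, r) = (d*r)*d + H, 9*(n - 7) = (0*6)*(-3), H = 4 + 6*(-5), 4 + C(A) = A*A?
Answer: 857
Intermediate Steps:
C(A) = -4 + A**2 (C(A) = -4 + A*A = -4 + A**2)
H = -26 (H = 4 - 30 = -26)
n = 7 (n = 7 + ((0*6)*(-3))/9 = 7 + (0*(-3))/9 = 7 + (1/9)*0 = 7 + 0 = 7)
S(d, r) = -26 + r*d**2 (S(d, r) = (d*r)*d - 26 = r*d**2 - 26 = -26 + r*d**2)
C(-1)*(-131) + S(n, 10) = (-4 + (-1)**2)*(-131) + (-26 + 10*7**2) = (-4 + 1)*(-131) + (-26 + 10*49) = -3*(-131) + (-26 + 490) = 393 + 464 = 857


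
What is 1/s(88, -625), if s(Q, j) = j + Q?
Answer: -1/537 ≈ -0.0018622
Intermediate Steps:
s(Q, j) = Q + j
1/s(88, -625) = 1/(88 - 625) = 1/(-537) = -1/537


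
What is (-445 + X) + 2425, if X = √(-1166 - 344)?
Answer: 1980 + I*√1510 ≈ 1980.0 + 38.859*I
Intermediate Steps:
X = I*√1510 (X = √(-1510) = I*√1510 ≈ 38.859*I)
(-445 + X) + 2425 = (-445 + I*√1510) + 2425 = 1980 + I*√1510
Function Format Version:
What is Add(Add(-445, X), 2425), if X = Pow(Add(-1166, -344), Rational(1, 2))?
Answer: Add(1980, Mul(I, Pow(1510, Rational(1, 2)))) ≈ Add(1980.0, Mul(38.859, I))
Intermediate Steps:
X = Mul(I, Pow(1510, Rational(1, 2))) (X = Pow(-1510, Rational(1, 2)) = Mul(I, Pow(1510, Rational(1, 2))) ≈ Mul(38.859, I))
Add(Add(-445, X), 2425) = Add(Add(-445, Mul(I, Pow(1510, Rational(1, 2)))), 2425) = Add(1980, Mul(I, Pow(1510, Rational(1, 2))))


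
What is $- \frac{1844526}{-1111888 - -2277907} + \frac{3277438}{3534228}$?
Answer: $- \frac{449570076101}{686829499722} \approx -0.65456$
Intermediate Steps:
$- \frac{1844526}{-1111888 - -2277907} + \frac{3277438}{3534228} = - \frac{1844526}{-1111888 + 2277907} + 3277438 \cdot \frac{1}{3534228} = - \frac{1844526}{1166019} + \frac{1638719}{1767114} = \left(-1844526\right) \frac{1}{1166019} + \frac{1638719}{1767114} = - \frac{614842}{388673} + \frac{1638719}{1767114} = - \frac{449570076101}{686829499722}$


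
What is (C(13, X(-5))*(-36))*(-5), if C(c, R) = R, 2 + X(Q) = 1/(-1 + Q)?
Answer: -390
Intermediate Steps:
X(Q) = -2 + 1/(-1 + Q)
(C(13, X(-5))*(-36))*(-5) = (((3 - 2*(-5))/(-1 - 5))*(-36))*(-5) = (((3 + 10)/(-6))*(-36))*(-5) = (-⅙*13*(-36))*(-5) = -13/6*(-36)*(-5) = 78*(-5) = -390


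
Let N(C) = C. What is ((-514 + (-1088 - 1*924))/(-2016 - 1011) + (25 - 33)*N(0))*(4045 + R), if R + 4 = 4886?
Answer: 7516534/1009 ≈ 7449.5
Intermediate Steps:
R = 4882 (R = -4 + 4886 = 4882)
((-514 + (-1088 - 1*924))/(-2016 - 1011) + (25 - 33)*N(0))*(4045 + R) = ((-514 + (-1088 - 1*924))/(-2016 - 1011) + (25 - 33)*0)*(4045 + 4882) = ((-514 + (-1088 - 924))/(-3027) - 8*0)*8927 = ((-514 - 2012)*(-1/3027) + 0)*8927 = (-2526*(-1/3027) + 0)*8927 = (842/1009 + 0)*8927 = (842/1009)*8927 = 7516534/1009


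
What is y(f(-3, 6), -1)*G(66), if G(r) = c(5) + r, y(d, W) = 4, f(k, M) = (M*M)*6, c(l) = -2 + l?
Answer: 276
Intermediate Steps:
f(k, M) = 6*M**2 (f(k, M) = M**2*6 = 6*M**2)
G(r) = 3 + r (G(r) = (-2 + 5) + r = 3 + r)
y(f(-3, 6), -1)*G(66) = 4*(3 + 66) = 4*69 = 276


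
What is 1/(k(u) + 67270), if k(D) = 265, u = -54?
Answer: 1/67535 ≈ 1.4807e-5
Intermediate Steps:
1/(k(u) + 67270) = 1/(265 + 67270) = 1/67535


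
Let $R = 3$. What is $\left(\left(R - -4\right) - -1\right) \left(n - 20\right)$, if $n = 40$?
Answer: $160$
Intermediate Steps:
$\left(\left(R - -4\right) - -1\right) \left(n - 20\right) = \left(\left(3 - -4\right) - -1\right) \left(40 - 20\right) = \left(\left(3 + 4\right) + 1\right) 20 = \left(7 + 1\right) 20 = 8 \cdot 20 = 160$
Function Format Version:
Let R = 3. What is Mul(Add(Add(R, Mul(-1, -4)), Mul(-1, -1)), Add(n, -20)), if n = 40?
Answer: 160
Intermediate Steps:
Mul(Add(Add(R, Mul(-1, -4)), Mul(-1, -1)), Add(n, -20)) = Mul(Add(Add(3, Mul(-1, -4)), Mul(-1, -1)), Add(40, -20)) = Mul(Add(Add(3, 4), 1), 20) = Mul(Add(7, 1), 20) = Mul(8, 20) = 160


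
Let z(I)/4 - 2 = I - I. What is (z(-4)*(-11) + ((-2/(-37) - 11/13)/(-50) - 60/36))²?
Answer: 41838995446249/5205622500 ≈ 8037.3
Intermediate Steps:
z(I) = 8 (z(I) = 8 + 4*(I - I) = 8 + 4*0 = 8 + 0 = 8)
(z(-4)*(-11) + ((-2/(-37) - 11/13)/(-50) - 60/36))² = (8*(-11) + ((-2/(-37) - 11/13)/(-50) - 60/36))² = (-88 + ((-2*(-1/37) - 11*1/13)*(-1/50) - 60*1/36))² = (-88 + ((2/37 - 11/13)*(-1/50) - 5/3))² = (-88 + (-381/481*(-1/50) - 5/3))² = (-88 + (381/24050 - 5/3))² = (-88 - 119107/72150)² = (-6468307/72150)² = 41838995446249/5205622500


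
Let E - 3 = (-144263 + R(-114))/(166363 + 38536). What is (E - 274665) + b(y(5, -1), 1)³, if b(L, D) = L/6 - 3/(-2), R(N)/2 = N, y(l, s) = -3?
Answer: -56277908730/204899 ≈ -2.7466e+5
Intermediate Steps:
R(N) = 2*N
b(L, D) = 3/2 + L/6 (b(L, D) = L*(⅙) - 3*(-½) = L/6 + 3/2 = 3/2 + L/6)
E = 470206/204899 (E = 3 + (-144263 + 2*(-114))/(166363 + 38536) = 3 + (-144263 - 228)/204899 = 3 - 144491*1/204899 = 3 - 144491/204899 = 470206/204899 ≈ 2.2948)
(E - 274665) + b(y(5, -1), 1)³ = (470206/204899 - 274665) + (3/2 + (⅙)*(-3))³ = -56278113629/204899 + (3/2 - ½)³ = -56278113629/204899 + 1³ = -56278113629/204899 + 1 = -56277908730/204899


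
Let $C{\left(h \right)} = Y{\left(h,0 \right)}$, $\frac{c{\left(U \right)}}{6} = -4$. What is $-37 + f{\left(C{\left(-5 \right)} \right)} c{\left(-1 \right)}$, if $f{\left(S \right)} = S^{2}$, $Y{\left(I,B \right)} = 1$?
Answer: $-61$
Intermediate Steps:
$c{\left(U \right)} = -24$ ($c{\left(U \right)} = 6 \left(-4\right) = -24$)
$C{\left(h \right)} = 1$
$-37 + f{\left(C{\left(-5 \right)} \right)} c{\left(-1 \right)} = -37 + 1^{2} \left(-24\right) = -37 + 1 \left(-24\right) = -37 - 24 = -61$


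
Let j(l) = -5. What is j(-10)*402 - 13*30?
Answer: -2400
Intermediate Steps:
j(-10)*402 - 13*30 = -5*402 - 13*30 = -2010 - 390 = -2400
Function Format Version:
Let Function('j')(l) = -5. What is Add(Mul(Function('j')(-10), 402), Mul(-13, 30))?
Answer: -2400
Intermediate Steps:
Add(Mul(Function('j')(-10), 402), Mul(-13, 30)) = Add(Mul(-5, 402), Mul(-13, 30)) = Add(-2010, -390) = -2400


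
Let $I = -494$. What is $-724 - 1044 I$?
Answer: $515012$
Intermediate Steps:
$-724 - 1044 I = -724 - -515736 = -724 + 515736 = 515012$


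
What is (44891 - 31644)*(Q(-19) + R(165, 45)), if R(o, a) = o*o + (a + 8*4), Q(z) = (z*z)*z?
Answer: 270808421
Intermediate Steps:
Q(z) = z³ (Q(z) = z²*z = z³)
R(o, a) = 32 + a + o² (R(o, a) = o² + (a + 32) = o² + (32 + a) = 32 + a + o²)
(44891 - 31644)*(Q(-19) + R(165, 45)) = (44891 - 31644)*((-19)³ + (32 + 45 + 165²)) = 13247*(-6859 + (32 + 45 + 27225)) = 13247*(-6859 + 27302) = 13247*20443 = 270808421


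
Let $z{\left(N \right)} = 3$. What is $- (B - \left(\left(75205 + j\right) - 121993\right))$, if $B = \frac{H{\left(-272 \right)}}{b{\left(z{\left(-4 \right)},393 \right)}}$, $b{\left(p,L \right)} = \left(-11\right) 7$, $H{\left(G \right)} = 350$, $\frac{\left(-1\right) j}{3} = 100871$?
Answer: $- \frac{3843361}{11} \approx -3.494 \cdot 10^{5}$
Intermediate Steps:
$j = -302613$ ($j = \left(-3\right) 100871 = -302613$)
$b{\left(p,L \right)} = -77$
$B = - \frac{50}{11}$ ($B = \frac{350}{-77} = 350 \left(- \frac{1}{77}\right) = - \frac{50}{11} \approx -4.5455$)
$- (B - \left(\left(75205 + j\right) - 121993\right)) = - (- \frac{50}{11} - \left(\left(75205 - 302613\right) - 121993\right)) = - (- \frac{50}{11} - \left(-227408 - 121993\right)) = - (- \frac{50}{11} - -349401) = - (- \frac{50}{11} + 349401) = \left(-1\right) \frac{3843361}{11} = - \frac{3843361}{11}$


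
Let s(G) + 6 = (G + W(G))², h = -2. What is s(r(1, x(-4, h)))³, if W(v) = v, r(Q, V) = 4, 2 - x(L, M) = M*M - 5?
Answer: 195112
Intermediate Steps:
x(L, M) = 7 - M² (x(L, M) = 2 - (M*M - 5) = 2 - (M² - 5) = 2 - (-5 + M²) = 2 + (5 - M²) = 7 - M²)
s(G) = -6 + 4*G² (s(G) = -6 + (G + G)² = -6 + (2*G)² = -6 + 4*G²)
s(r(1, x(-4, h)))³ = (-6 + 4*4²)³ = (-6 + 4*16)³ = (-6 + 64)³ = 58³ = 195112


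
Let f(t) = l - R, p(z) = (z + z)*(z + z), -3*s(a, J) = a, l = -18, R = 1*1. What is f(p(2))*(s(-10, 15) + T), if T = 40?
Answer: -2470/3 ≈ -823.33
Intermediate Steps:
R = 1
s(a, J) = -a/3
p(z) = 4*z² (p(z) = (2*z)*(2*z) = 4*z²)
f(t) = -19 (f(t) = -18 - 1*1 = -18 - 1 = -19)
f(p(2))*(s(-10, 15) + T) = -19*(-⅓*(-10) + 40) = -19*(10/3 + 40) = -19*130/3 = -2470/3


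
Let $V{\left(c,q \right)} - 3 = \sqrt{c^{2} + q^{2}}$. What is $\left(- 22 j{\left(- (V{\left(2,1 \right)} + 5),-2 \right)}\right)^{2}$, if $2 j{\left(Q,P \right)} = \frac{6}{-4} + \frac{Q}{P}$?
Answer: $\frac{1815}{2} + \frac{605 \sqrt{5}}{2} \approx 1583.9$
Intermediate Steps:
$V{\left(c,q \right)} = 3 + \sqrt{c^{2} + q^{2}}$
$j{\left(Q,P \right)} = - \frac{3}{4} + \frac{Q}{2 P}$ ($j{\left(Q,P \right)} = \frac{\frac{6}{-4} + \frac{Q}{P}}{2} = \frac{6 \left(- \frac{1}{4}\right) + \frac{Q}{P}}{2} = \frac{- \frac{3}{2} + \frac{Q}{P}}{2} = - \frac{3}{4} + \frac{Q}{2 P}$)
$\left(- 22 j{\left(- (V{\left(2,1 \right)} + 5),-2 \right)}\right)^{2} = \left(- 22 \left(- \frac{3}{4} + \frac{\left(-1\right) \left(\left(3 + \sqrt{2^{2} + 1^{2}}\right) + 5\right)}{2 \left(-2\right)}\right)\right)^{2} = \left(- 22 \left(- \frac{3}{4} + \frac{1}{2} \left(- (\left(3 + \sqrt{4 + 1}\right) + 5)\right) \left(- \frac{1}{2}\right)\right)\right)^{2} = \left(- 22 \left(- \frac{3}{4} + \frac{1}{2} \left(- (\left(3 + \sqrt{5}\right) + 5)\right) \left(- \frac{1}{2}\right)\right)\right)^{2} = \left(- 22 \left(- \frac{3}{4} + \frac{1}{2} \left(- (8 + \sqrt{5})\right) \left(- \frac{1}{2}\right)\right)\right)^{2} = \left(- 22 \left(- \frac{3}{4} + \frac{1}{2} \left(-8 - \sqrt{5}\right) \left(- \frac{1}{2}\right)\right)\right)^{2} = \left(- 22 \left(- \frac{3}{4} + \left(2 + \frac{\sqrt{5}}{4}\right)\right)\right)^{2} = \left(- 22 \left(\frac{5}{4} + \frac{\sqrt{5}}{4}\right)\right)^{2} = \left(- \frac{55}{2} - \frac{11 \sqrt{5}}{2}\right)^{2}$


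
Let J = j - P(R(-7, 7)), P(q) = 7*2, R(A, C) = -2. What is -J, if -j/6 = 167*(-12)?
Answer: -12010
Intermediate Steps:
P(q) = 14
j = 12024 (j = -1002*(-12) = -6*(-2004) = 12024)
J = 12010 (J = 12024 - 1*14 = 12024 - 14 = 12010)
-J = -1*12010 = -12010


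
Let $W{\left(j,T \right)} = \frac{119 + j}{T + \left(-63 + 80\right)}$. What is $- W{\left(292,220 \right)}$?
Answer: $- \frac{137}{79} \approx -1.7342$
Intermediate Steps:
$W{\left(j,T \right)} = \frac{119 + j}{17 + T}$ ($W{\left(j,T \right)} = \frac{119 + j}{T + 17} = \frac{119 + j}{17 + T}$)
$- W{\left(292,220 \right)} = - \frac{119 + 292}{17 + 220} = - \frac{411}{237} = \left(-1\right) \frac{137}{79} = - \frac{137}{79}$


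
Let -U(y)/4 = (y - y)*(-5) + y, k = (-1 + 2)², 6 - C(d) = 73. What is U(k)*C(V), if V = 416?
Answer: 268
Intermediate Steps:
C(d) = -67 (C(d) = 6 - 1*73 = 6 - 73 = -67)
k = 1 (k = 1² = 1)
U(y) = -4*y (U(y) = -4*((y - y)*(-5) + y) = -4*(0*(-5) + y) = -4*(0 + y) = -4*y)
U(k)*C(V) = -4*1*(-67) = -4*(-67) = 268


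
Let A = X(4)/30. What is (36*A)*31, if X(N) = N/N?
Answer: 186/5 ≈ 37.200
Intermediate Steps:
X(N) = 1
A = 1/30 ≈ 0.033333
(36*A)*31 = (36*(1/30))*31 = (6/5)*31 = 186/5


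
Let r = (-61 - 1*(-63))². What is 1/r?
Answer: ¼ ≈ 0.25000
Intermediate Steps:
r = 4 (r = (-61 + 63)² = 2² = 4)
1/r = 1/4 = ¼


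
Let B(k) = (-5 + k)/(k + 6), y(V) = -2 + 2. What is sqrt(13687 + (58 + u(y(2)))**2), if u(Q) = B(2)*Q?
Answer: 17*sqrt(59) ≈ 130.58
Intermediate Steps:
y(V) = 0
B(k) = (-5 + k)/(6 + k)
u(Q) = -3*Q/8 (u(Q) = ((-5 + 2)/(6 + 2))*Q = (-3/8)*Q = ((1/8)*(-3))*Q = -3*Q/8)
sqrt(13687 + (58 + u(y(2)))**2) = sqrt(13687 + (58 - 3/8*0)**2) = sqrt(13687 + (58 + 0)**2) = sqrt(13687 + 58**2) = sqrt(13687 + 3364) = sqrt(17051) = 17*sqrt(59)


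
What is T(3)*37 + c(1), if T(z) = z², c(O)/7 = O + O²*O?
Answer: 347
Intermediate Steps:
c(O) = 7*O + 7*O³ (c(O) = 7*(O + O²*O) = 7*(O + O³) = 7*O + 7*O³)
T(3)*37 + c(1) = 3²*37 + 7*1*(1 + 1²) = 9*37 + 7*1*(1 + 1) = 333 + 7*1*2 = 333 + 14 = 347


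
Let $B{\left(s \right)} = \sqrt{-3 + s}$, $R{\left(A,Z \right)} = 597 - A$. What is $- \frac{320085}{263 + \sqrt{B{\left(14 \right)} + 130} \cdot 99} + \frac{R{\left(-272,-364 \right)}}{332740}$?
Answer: $\frac{869}{332740} - \frac{320085}{263 + 99 \sqrt{130 + \sqrt{11}}} \approx -227.64$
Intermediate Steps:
$- \frac{320085}{263 + \sqrt{B{\left(14 \right)} + 130} \cdot 99} + \frac{R{\left(-272,-364 \right)}}{332740} = - \frac{320085}{263 + \sqrt{\sqrt{-3 + 14} + 130} \cdot 99} + \frac{597 - -272}{332740} = - \frac{320085}{263 + \sqrt{\sqrt{11} + 130} \cdot 99} + \left(597 + 272\right) \frac{1}{332740} = - \frac{320085}{263 + \sqrt{130 + \sqrt{11}} \cdot 99} + 869 \cdot \frac{1}{332740} = - \frac{320085}{263 + 99 \sqrt{130 + \sqrt{11}}} + \frac{869}{332740} = \frac{869}{332740} - \frac{320085}{263 + 99 \sqrt{130 + \sqrt{11}}}$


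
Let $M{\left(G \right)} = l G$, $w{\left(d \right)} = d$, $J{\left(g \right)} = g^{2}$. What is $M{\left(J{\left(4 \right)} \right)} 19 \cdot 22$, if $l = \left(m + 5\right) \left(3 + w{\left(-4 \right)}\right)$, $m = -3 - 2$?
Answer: $0$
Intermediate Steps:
$m = -5$ ($m = -3 - 2 = -5$)
$l = 0$ ($l = \left(-5 + 5\right) \left(3 - 4\right) = 0 \left(-1\right) = 0$)
$M{\left(G \right)} = 0$ ($M{\left(G \right)} = 0 G = 0$)
$M{\left(J{\left(4 \right)} \right)} 19 \cdot 22 = 0 \cdot 19 \cdot 22 = 0 \cdot 22 = 0$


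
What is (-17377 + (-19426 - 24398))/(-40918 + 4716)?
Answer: 61201/36202 ≈ 1.6905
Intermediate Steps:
(-17377 + (-19426 - 24398))/(-40918 + 4716) = (-17377 - 43824)/(-36202) = -61201*(-1/36202) = 61201/36202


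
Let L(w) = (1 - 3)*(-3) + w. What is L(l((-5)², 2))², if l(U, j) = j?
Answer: 64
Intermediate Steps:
L(w) = 6 + w (L(w) = -2*(-3) + w = 6 + w)
L(l((-5)², 2))² = (6 + 2)² = 8² = 64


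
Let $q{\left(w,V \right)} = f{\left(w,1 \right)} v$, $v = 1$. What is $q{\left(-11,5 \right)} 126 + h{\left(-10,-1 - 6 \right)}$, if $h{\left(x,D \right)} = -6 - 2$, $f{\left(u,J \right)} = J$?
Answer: $118$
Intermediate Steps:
$q{\left(w,V \right)} = 1$ ($q{\left(w,V \right)} = 1 \cdot 1 = 1$)
$h{\left(x,D \right)} = -8$
$q{\left(-11,5 \right)} 126 + h{\left(-10,-1 - 6 \right)} = 1 \cdot 126 - 8 = 126 - 8 = 118$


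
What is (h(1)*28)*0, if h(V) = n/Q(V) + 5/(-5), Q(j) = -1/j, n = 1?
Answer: 0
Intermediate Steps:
h(V) = -1 - V (h(V) = 1/(-1/V) + 5/(-5) = 1*(-V) + 5*(-1/5) = -V - 1 = -1 - V)
(h(1)*28)*0 = ((-1 - 1*1)*28)*0 = ((-1 - 1)*28)*0 = -2*28*0 = -56*0 = 0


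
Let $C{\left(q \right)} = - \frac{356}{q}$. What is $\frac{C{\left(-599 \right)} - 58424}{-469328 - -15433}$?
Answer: $\frac{6999124}{54376621} \approx 0.12872$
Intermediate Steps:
$\frac{C{\left(-599 \right)} - 58424}{-469328 - -15433} = \frac{- \frac{356}{-599} - 58424}{-469328 - -15433} = \frac{\left(-356\right) \left(- \frac{1}{599}\right) - 58424}{-469328 + \left(-254 + 15687\right)} = \frac{\frac{356}{599} - 58424}{-469328 + 15433} = - \frac{34995620}{599 \left(-453895\right)} = \left(- \frac{34995620}{599}\right) \left(- \frac{1}{453895}\right) = \frac{6999124}{54376621}$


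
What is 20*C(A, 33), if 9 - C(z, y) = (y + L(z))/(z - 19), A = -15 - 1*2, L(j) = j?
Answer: 1700/9 ≈ 188.89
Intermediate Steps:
A = -17 (A = -15 - 2 = -17)
C(z, y) = 9 - (y + z)/(-19 + z) (C(z, y) = 9 - (y + z)/(z - 19) = 9 - (y + z)/(-19 + z))
20*C(A, 33) = 20*((-171 - 1*33 + 8*(-17))/(-19 - 17)) = 20*((-171 - 33 - 136)/(-36)) = 20*(-1/36*(-340)) = 20*(85/9) = 1700/9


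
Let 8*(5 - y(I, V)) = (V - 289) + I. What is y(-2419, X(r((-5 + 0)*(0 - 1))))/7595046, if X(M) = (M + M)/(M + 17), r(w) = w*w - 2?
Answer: 54937/1215207360 ≈ 4.5208e-5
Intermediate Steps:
r(w) = -2 + w² (r(w) = w² - 2 = -2 + w²)
X(M) = 2*M/(17 + M) (X(M) = (2*M)/(17 + M) = 2*M/(17 + M))
y(I, V) = 329/8 - I/8 - V/8 (y(I, V) = 5 - ((V - 289) + I)/8 = 5 - ((-289 + V) + I)/8 = 5 - (-289 + I + V)/8 = 5 + (289/8 - I/8 - V/8) = 329/8 - I/8 - V/8)
y(-2419, X(r((-5 + 0)*(0 - 1))))/7595046 = (329/8 - ⅛*(-2419) - (-2 + ((-5 + 0)*(0 - 1))²)/(4*(17 + (-2 + ((-5 + 0)*(0 - 1))²))))/7595046 = (329/8 + 2419/8 - (-2 + (-5*(-1))²)/(4*(17 + (-2 + (-5*(-1))²))))*(1/7595046) = (329/8 + 2419/8 - (-2 + 5²)/(4*(17 + (-2 + 5²))))*(1/7595046) = (329/8 + 2419/8 - (-2 + 25)/(4*(17 + (-2 + 25))))*(1/7595046) = (329/8 + 2419/8 - 23/(4*(17 + 23)))*(1/7595046) = (329/8 + 2419/8 - 23/(4*40))*(1/7595046) = (329/8 + 2419/8 - ⅛*23/20)*(1/7595046) = (329/8 + 2419/8 - 23/160)*(1/7595046) = (54937/160)*(1/7595046) = 54937/1215207360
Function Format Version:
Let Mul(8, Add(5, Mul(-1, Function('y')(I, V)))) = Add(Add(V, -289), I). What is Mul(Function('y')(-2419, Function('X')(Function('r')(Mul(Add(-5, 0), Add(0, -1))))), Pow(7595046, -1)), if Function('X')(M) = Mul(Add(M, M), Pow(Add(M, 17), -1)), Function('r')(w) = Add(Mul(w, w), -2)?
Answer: Rational(54937, 1215207360) ≈ 4.5208e-5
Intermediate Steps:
Function('r')(w) = Add(-2, Pow(w, 2)) (Function('r')(w) = Add(Pow(w, 2), -2) = Add(-2, Pow(w, 2)))
Function('X')(M) = Mul(2, M, Pow(Add(17, M), -1)) (Function('X')(M) = Mul(Mul(2, M), Pow(Add(17, M), -1)) = Mul(2, M, Pow(Add(17, M), -1)))
Function('y')(I, V) = Add(Rational(329, 8), Mul(Rational(-1, 8), I), Mul(Rational(-1, 8), V)) (Function('y')(I, V) = Add(5, Mul(Rational(-1, 8), Add(Add(V, -289), I))) = Add(5, Mul(Rational(-1, 8), Add(Add(-289, V), I))) = Add(5, Mul(Rational(-1, 8), Add(-289, I, V))) = Add(5, Add(Rational(289, 8), Mul(Rational(-1, 8), I), Mul(Rational(-1, 8), V))) = Add(Rational(329, 8), Mul(Rational(-1, 8), I), Mul(Rational(-1, 8), V)))
Mul(Function('y')(-2419, Function('X')(Function('r')(Mul(Add(-5, 0), Add(0, -1))))), Pow(7595046, -1)) = Mul(Add(Rational(329, 8), Mul(Rational(-1, 8), -2419), Mul(Rational(-1, 8), Mul(2, Add(-2, Pow(Mul(Add(-5, 0), Add(0, -1)), 2)), Pow(Add(17, Add(-2, Pow(Mul(Add(-5, 0), Add(0, -1)), 2))), -1)))), Pow(7595046, -1)) = Mul(Add(Rational(329, 8), Rational(2419, 8), Mul(Rational(-1, 8), Mul(2, Add(-2, Pow(Mul(-5, -1), 2)), Pow(Add(17, Add(-2, Pow(Mul(-5, -1), 2))), -1)))), Rational(1, 7595046)) = Mul(Add(Rational(329, 8), Rational(2419, 8), Mul(Rational(-1, 8), Mul(2, Add(-2, Pow(5, 2)), Pow(Add(17, Add(-2, Pow(5, 2))), -1)))), Rational(1, 7595046)) = Mul(Add(Rational(329, 8), Rational(2419, 8), Mul(Rational(-1, 8), Mul(2, Add(-2, 25), Pow(Add(17, Add(-2, 25)), -1)))), Rational(1, 7595046)) = Mul(Add(Rational(329, 8), Rational(2419, 8), Mul(Rational(-1, 8), Mul(2, 23, Pow(Add(17, 23), -1)))), Rational(1, 7595046)) = Mul(Add(Rational(329, 8), Rational(2419, 8), Mul(Rational(-1, 8), Mul(2, 23, Pow(40, -1)))), Rational(1, 7595046)) = Mul(Add(Rational(329, 8), Rational(2419, 8), Mul(Rational(-1, 8), Mul(2, 23, Rational(1, 40)))), Rational(1, 7595046)) = Mul(Add(Rational(329, 8), Rational(2419, 8), Mul(Rational(-1, 8), Rational(23, 20))), Rational(1, 7595046)) = Mul(Add(Rational(329, 8), Rational(2419, 8), Rational(-23, 160)), Rational(1, 7595046)) = Mul(Rational(54937, 160), Rational(1, 7595046)) = Rational(54937, 1215207360)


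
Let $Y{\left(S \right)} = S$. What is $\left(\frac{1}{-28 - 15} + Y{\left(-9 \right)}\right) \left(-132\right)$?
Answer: $\frac{51216}{43} \approx 1191.1$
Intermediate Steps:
$\left(\frac{1}{-28 - 15} + Y{\left(-9 \right)}\right) \left(-132\right) = \left(\frac{1}{-28 - 15} - 9\right) \left(-132\right) = \left(\frac{1}{-43} - 9\right) \left(-132\right) = \left(- \frac{1}{43} - 9\right) \left(-132\right) = \left(- \frac{388}{43}\right) \left(-132\right) = \frac{51216}{43}$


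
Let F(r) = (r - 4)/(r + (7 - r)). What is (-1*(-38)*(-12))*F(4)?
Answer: 0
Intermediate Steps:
F(r) = -4/7 + r/7 (F(r) = (-4 + r)/7 = (-4 + r)*(1/7) = -4/7 + r/7)
(-1*(-38)*(-12))*F(4) = (-1*(-38)*(-12))*(-4/7 + (1/7)*4) = (38*(-12))*(-4/7 + 4/7) = -456*0 = 0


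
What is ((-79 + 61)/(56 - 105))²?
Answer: 324/2401 ≈ 0.13494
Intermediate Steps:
((-79 + 61)/(56 - 105))² = (-18/(-49))² = (-18*(-1/49))² = (18/49)² = 324/2401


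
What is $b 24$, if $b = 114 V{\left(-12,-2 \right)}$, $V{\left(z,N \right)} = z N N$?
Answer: $-131328$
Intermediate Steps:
$V{\left(z,N \right)} = z N^{2}$ ($V{\left(z,N \right)} = N z N = z N^{2}$)
$b = -5472$ ($b = 114 \left(- 12 \left(-2\right)^{2}\right) = 114 \left(\left(-12\right) 4\right) = 114 \left(-48\right) = -5472$)
$b 24 = \left(-5472\right) 24 = -131328$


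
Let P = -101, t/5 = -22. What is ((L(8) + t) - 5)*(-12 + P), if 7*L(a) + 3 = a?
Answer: 90400/7 ≈ 12914.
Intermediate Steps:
t = -110 (t = 5*(-22) = -110)
L(a) = -3/7 + a/7
((L(8) + t) - 5)*(-12 + P) = (((-3/7 + (⅐)*8) - 110) - 5)*(-12 - 101) = (((-3/7 + 8/7) - 110) - 5)*(-113) = ((5/7 - 110) - 5)*(-113) = (-765/7 - 5)*(-113) = -800/7*(-113) = 90400/7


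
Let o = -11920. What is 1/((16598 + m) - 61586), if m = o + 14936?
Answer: -1/41972 ≈ -2.3825e-5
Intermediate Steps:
m = 3016 (m = -11920 + 14936 = 3016)
1/((16598 + m) - 61586) = 1/((16598 + 3016) - 61586) = 1/(19614 - 61586) = 1/(-41972) = -1/41972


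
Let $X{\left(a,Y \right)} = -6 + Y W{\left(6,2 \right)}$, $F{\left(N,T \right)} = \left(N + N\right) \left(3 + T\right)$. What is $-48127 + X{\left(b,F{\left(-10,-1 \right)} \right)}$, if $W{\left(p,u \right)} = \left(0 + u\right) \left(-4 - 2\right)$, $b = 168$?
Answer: $-47653$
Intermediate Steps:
$W{\left(p,u \right)} = - 6 u$ ($W{\left(p,u \right)} = u \left(-6\right) = - 6 u$)
$F{\left(N,T \right)} = 2 N \left(3 + T\right)$
$X{\left(a,Y \right)} = -6 - 12 Y$ ($X{\left(a,Y \right)} = -6 + Y \left(\left(-6\right) 2\right) = -6 + Y \left(-12\right) = -6 - 12 Y$)
$-48127 + X{\left(b,F{\left(-10,-1 \right)} \right)} = -48127 - \left(6 + 12 \cdot 2 \left(-10\right) \left(3 - 1\right)\right) = -48127 - \left(6 + 12 \cdot 2 \left(-10\right) 2\right) = -48127 - -474 = -48127 + \left(-6 + 480\right) = -48127 + 474 = -47653$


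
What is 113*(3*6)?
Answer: 2034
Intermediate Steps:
113*(3*6) = 113*18 = 2034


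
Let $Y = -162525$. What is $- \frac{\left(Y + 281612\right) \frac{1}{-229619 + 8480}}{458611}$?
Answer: $\frac{119087}{101416777929} \approx 1.1742 \cdot 10^{-6}$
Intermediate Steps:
$- \frac{\left(Y + 281612\right) \frac{1}{-229619 + 8480}}{458611} = - \frac{\left(-162525 + 281612\right) \frac{1}{-229619 + 8480}}{458611} = - \frac{119087 \frac{1}{-221139}}{458611} = - \frac{119087 \left(- \frac{1}{221139}\right)}{458611} = - \frac{-119087}{221139 \cdot 458611} = \left(-1\right) \left(- \frac{119087}{101416777929}\right) = \frac{119087}{101416777929}$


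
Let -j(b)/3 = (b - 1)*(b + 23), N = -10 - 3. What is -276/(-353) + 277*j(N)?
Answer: 41068296/353 ≈ 1.1634e+5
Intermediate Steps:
N = -13
j(b) = -3*(-1 + b)*(23 + b) (j(b) = -3*(b - 1)*(b + 23) = -3*(-1 + b)*(23 + b))
-276/(-353) + 277*j(N) = -276/(-353) + 277*(69 - 66*(-13) - 3*(-13)²) = -276*(-1/353) + 277*(69 + 858 - 3*169) = 276/353 + 277*(69 + 858 - 507) = 276/353 + 277*420 = 276/353 + 116340 = 41068296/353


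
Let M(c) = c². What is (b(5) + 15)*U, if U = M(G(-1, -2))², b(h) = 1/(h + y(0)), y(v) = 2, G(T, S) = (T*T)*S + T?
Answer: 8586/7 ≈ 1226.6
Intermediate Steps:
G(T, S) = T + S*T² (G(T, S) = T²*S + T = S*T² + T = T + S*T²)
b(h) = 1/(2 + h) (b(h) = 1/(h + 2) = 1/(2 + h))
U = 81 (U = ((-(1 - 2*(-1)))²)² = ((-(1 + 2))²)² = ((-1*3)²)² = ((-3)²)² = 9² = 81)
(b(5) + 15)*U = (1/(2 + 5) + 15)*81 = (1/7 + 15)*81 = (⅐ + 15)*81 = (106/7)*81 = 8586/7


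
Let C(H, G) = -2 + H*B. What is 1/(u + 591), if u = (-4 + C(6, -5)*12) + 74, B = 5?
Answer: 1/997 ≈ 0.0010030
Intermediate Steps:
C(H, G) = -2 + 5*H (C(H, G) = -2 + H*5 = -2 + 5*H)
u = 406 (u = (-4 + (-2 + 5*6)*12) + 74 = (-4 + (-2 + 30)*12) + 74 = (-4 + 28*12) + 74 = (-4 + 336) + 74 = 332 + 74 = 406)
1/(u + 591) = 1/(406 + 591) = 1/997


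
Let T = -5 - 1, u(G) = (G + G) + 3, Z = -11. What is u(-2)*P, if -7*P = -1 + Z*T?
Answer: 65/7 ≈ 9.2857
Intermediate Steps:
u(G) = 3 + 2*G (u(G) = 2*G + 3 = 3 + 2*G)
T = -6
P = -65/7 (P = -(-1 - 11*(-6))/7 = -(-1 + 66)/7 = -⅐*65 = -65/7 ≈ -9.2857)
u(-2)*P = (3 + 2*(-2))*(-65/7) = (3 - 4)*(-65/7) = -1*(-65/7) = 65/7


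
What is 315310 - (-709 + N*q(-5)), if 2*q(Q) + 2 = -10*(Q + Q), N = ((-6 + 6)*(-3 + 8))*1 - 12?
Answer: 316607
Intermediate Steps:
N = -12 (N = (0*5)*1 - 12 = 0*1 - 12 = 0 - 12 = -12)
q(Q) = -1 - 10*Q (q(Q) = -1 + (-10*(Q + Q))/2 = -1 + (-20*Q)/2 = -1 - 10*Q)
315310 - (-709 + N*q(-5)) = 315310 - (-709 - 12*(-1 - 10*(-5))) = 315310 - (-709 - 12*(-1 + 50)) = 315310 - (-709 - 12*49) = 315310 - (-709 - 588) = 315310 - 1*(-1297) = 315310 + 1297 = 316607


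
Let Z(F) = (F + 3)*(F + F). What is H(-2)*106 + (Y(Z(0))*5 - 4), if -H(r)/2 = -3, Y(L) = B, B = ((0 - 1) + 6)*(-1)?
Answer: 607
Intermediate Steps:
B = -5 (B = (-1 + 6)*(-1) = 5*(-1) = -5)
Z(F) = 2*F*(3 + F) (Z(F) = (3 + F)*(2*F) = 2*F*(3 + F))
Y(L) = -5
H(r) = 6 (H(r) = -2*(-3) = 6)
H(-2)*106 + (Y(Z(0))*5 - 4) = 6*106 + (-5*5 - 4) = 636 + (-25 - 4) = 636 - 29 = 607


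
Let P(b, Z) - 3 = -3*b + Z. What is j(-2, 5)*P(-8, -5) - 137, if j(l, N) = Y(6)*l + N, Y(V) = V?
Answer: -291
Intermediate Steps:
P(b, Z) = 3 + Z - 3*b (P(b, Z) = 3 + (-3*b + Z) = 3 + (Z - 3*b) = 3 + Z - 3*b)
j(l, N) = N + 6*l (j(l, N) = 6*l + N = N + 6*l)
j(-2, 5)*P(-8, -5) - 137 = (5 + 6*(-2))*(3 - 5 - 3*(-8)) - 137 = (5 - 12)*(3 - 5 + 24) - 137 = -7*22 - 137 = -154 - 137 = -291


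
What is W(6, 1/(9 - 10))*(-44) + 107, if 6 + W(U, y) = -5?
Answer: 591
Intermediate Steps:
W(U, y) = -11 (W(U, y) = -6 - 5 = -11)
W(6, 1/(9 - 10))*(-44) + 107 = -11*(-44) + 107 = 484 + 107 = 591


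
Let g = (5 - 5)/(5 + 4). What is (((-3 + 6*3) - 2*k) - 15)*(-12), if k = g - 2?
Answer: -48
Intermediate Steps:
g = 0 (g = 0/9 = 0*(1/9) = 0)
k = -2 (k = 0 - 2 = -2)
(((-3 + 6*3) - 2*k) - 15)*(-12) = (((-3 + 6*3) - 2*(-2)) - 15)*(-12) = (((-3 + 18) + 4) - 15)*(-12) = ((15 + 4) - 15)*(-12) = (19 - 15)*(-12) = 4*(-12) = -48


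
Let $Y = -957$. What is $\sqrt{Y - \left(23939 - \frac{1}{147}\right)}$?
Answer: $\frac{i \sqrt{10979133}}{21} \approx 157.78 i$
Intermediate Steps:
$\sqrt{Y - \left(23939 - \frac{1}{147}\right)} = \sqrt{-957 - \left(23939 - \frac{1}{147}\right)} = \sqrt{-957 + \left(-23939 + \frac{1}{147}\right)} = \sqrt{-957 - \frac{3519032}{147}} = \sqrt{- \frac{3659711}{147}} = \frac{i \sqrt{10979133}}{21}$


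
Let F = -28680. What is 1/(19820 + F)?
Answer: -1/8860 ≈ -0.00011287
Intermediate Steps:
1/(19820 + F) = 1/(19820 - 28680) = 1/(-8860) = -1/8860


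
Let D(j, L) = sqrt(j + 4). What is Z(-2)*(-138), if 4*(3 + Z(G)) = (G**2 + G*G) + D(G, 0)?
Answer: 138 - 69*sqrt(2)/2 ≈ 89.210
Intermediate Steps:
D(j, L) = sqrt(4 + j)
Z(G) = -3 + G**2/2 + sqrt(4 + G)/4 (Z(G) = -3 + ((G**2 + G*G) + sqrt(4 + G))/4 = -3 + ((G**2 + G**2) + sqrt(4 + G))/4 = -3 + (2*G**2 + sqrt(4 + G))/4 = -3 + (sqrt(4 + G) + 2*G**2)/4 = -3 + (G**2/2 + sqrt(4 + G)/4) = -3 + G**2/2 + sqrt(4 + G)/4)
Z(-2)*(-138) = (-3 + (1/2)*(-2)**2 + sqrt(4 - 2)/4)*(-138) = (-3 + (1/2)*4 + sqrt(2)/4)*(-138) = (-3 + 2 + sqrt(2)/4)*(-138) = (-1 + sqrt(2)/4)*(-138) = 138 - 69*sqrt(2)/2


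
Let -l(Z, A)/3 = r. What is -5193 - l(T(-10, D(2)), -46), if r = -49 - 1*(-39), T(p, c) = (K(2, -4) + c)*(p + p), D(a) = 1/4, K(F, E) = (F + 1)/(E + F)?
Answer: -5223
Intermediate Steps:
K(F, E) = (1 + F)/(E + F)
D(a) = ¼ (D(a) = 1*(¼) = ¼)
T(p, c) = 2*p*(-3/2 + c) (T(p, c) = ((1 + 2)/(-4 + 2) + c)*(p + p) = (3/(-2) + c)*(2*p) = (-½*3 + c)*(2*p) = (-3/2 + c)*(2*p) = 2*p*(-3/2 + c))
r = -10 (r = -49 + 39 = -10)
l(Z, A) = 30 (l(Z, A) = -3*(-10) = 30)
-5193 - l(T(-10, D(2)), -46) = -5193 - 1*30 = -5193 - 30 = -5223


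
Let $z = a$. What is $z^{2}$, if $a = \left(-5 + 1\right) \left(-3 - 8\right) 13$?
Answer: $327184$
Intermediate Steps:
$a = 572$ ($a = \left(-4\right) \left(-11\right) 13 = 44 \cdot 13 = 572$)
$z = 572$
$z^{2} = 572^{2} = 327184$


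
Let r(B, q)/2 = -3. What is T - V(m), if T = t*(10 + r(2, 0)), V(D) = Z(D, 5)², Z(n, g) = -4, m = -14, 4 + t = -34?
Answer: -168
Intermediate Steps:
t = -38 (t = -4 - 34 = -38)
r(B, q) = -6 (r(B, q) = 2*(-3) = -6)
V(D) = 16 (V(D) = (-4)² = 16)
T = -152 (T = -38*(10 - 6) = -38*4 = -152)
T - V(m) = -152 - 1*16 = -152 - 16 = -168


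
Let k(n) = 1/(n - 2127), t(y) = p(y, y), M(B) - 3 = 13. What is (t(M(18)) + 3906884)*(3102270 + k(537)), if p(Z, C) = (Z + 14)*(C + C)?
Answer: 9637933826720678/795 ≈ 1.2123e+13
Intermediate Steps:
p(Z, C) = 2*C*(14 + Z) (p(Z, C) = (14 + Z)*(2*C) = 2*C*(14 + Z))
M(B) = 16 (M(B) = 3 + 13 = 16)
t(y) = 2*y*(14 + y)
k(n) = 1/(-2127 + n)
(t(M(18)) + 3906884)*(3102270 + k(537)) = (2*16*(14 + 16) + 3906884)*(3102270 + 1/(-2127 + 537)) = (2*16*30 + 3906884)*(3102270 + 1/(-1590)) = (960 + 3906884)*(3102270 - 1/1590) = 3907844*(4932609299/1590) = 9637933826720678/795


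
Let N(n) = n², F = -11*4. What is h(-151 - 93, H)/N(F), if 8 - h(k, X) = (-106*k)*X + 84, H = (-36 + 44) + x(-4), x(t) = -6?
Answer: -12951/484 ≈ -26.758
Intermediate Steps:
F = -44
H = 2 (H = (-36 + 44) - 6 = 8 - 6 = 2)
h(k, X) = -76 + 106*X*k (h(k, X) = 8 - ((-106*k)*X + 84) = 8 - (-106*X*k + 84) = 8 - (84 - 106*X*k) = 8 + (-84 + 106*X*k) = -76 + 106*X*k)
h(-151 - 93, H)/N(F) = (-76 + 106*2*(-151 - 93))/((-44)²) = (-76 + 106*2*(-244))/1936 = (-76 - 51728)*(1/1936) = -51804*1/1936 = -12951/484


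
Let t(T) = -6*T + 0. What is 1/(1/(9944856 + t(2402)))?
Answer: 9930444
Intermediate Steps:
t(T) = -6*T
1/(1/(9944856 + t(2402))) = 1/(1/(9944856 - 6*2402)) = 1/(1/(9944856 - 14412)) = 1/(1/9930444) = 9930444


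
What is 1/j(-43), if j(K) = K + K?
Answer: -1/86 ≈ -0.011628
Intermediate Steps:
j(K) = 2*K
1/j(-43) = 1/(2*(-43)) = 1/(-86) = -1/86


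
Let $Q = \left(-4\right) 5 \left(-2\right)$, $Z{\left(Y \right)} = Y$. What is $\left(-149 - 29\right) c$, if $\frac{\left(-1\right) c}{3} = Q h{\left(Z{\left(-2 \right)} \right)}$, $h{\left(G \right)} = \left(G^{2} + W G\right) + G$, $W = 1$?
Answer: $0$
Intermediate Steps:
$Q = 40$ ($Q = \left(-20\right) \left(-2\right) = 40$)
$h{\left(G \right)} = G^{2} + 2 G$ ($h{\left(G \right)} = \left(G^{2} + 1 G\right) + G = \left(G^{2} + G\right) + G = \left(G + G^{2}\right) + G = G^{2} + 2 G$)
$c = 0$ ($c = - 3 \cdot 40 \left(- 2 \left(2 - 2\right)\right) = - 3 \cdot 40 \left(\left(-2\right) 0\right) = - 3 \cdot 40 \cdot 0 = \left(-3\right) 0 = 0$)
$\left(-149 - 29\right) c = \left(-149 - 29\right) 0 = \left(-178\right) 0 = 0$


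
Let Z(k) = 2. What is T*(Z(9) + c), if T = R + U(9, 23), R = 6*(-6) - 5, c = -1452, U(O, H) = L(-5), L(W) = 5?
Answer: 52200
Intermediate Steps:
U(O, H) = 5
R = -41 (R = -36 - 5 = -41)
T = -36 (T = -41 + 5 = -36)
T*(Z(9) + c) = -36*(2 - 1452) = -36*(-1450) = 52200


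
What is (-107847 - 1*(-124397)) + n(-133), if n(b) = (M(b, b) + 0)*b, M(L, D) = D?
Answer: 34239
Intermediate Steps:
n(b) = b² (n(b) = (b + 0)*b = b*b = b²)
(-107847 - 1*(-124397)) + n(-133) = (-107847 - 1*(-124397)) + (-133)² = (-107847 + 124397) + 17689 = 16550 + 17689 = 34239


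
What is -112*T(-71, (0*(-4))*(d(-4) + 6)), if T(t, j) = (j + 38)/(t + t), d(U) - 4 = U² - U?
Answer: 2128/71 ≈ 29.972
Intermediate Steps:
d(U) = 4 + U² - U (d(U) = 4 + (U² - U) = 4 + U² - U)
T(t, j) = (38 + j)/(2*t) (T(t, j) = (38 + j)/((2*t)) = (38 + j)*(1/(2*t)) = (38 + j)/(2*t))
-112*T(-71, (0*(-4))*(d(-4) + 6)) = -56*(38 + (0*(-4))*((4 + (-4)² - 1*(-4)) + 6))/(-71) = -56*(-1)*(38 + 0*((4 + 16 + 4) + 6))/71 = -56*(-1)*(38 + 0*(24 + 6))/71 = -56*(-1)*(38 + 0*30)/71 = -56*(-1)*(38 + 0)/71 = -56*(-1)*38/71 = -112*(-19/71) = 2128/71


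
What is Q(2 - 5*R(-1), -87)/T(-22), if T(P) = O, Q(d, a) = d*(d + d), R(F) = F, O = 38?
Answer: 49/19 ≈ 2.5789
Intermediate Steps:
Q(d, a) = 2*d² (Q(d, a) = d*(2*d) = 2*d²)
T(P) = 38
Q(2 - 5*R(-1), -87)/T(-22) = (2*(2 - 5*(-1))²)/38 = (2*(2 + 5)²)*(1/38) = (2*7²)*(1/38) = (2*49)*(1/38) = 98*(1/38) = 49/19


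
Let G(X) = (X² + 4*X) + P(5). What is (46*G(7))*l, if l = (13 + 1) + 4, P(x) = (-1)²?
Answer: 64584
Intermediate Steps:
P(x) = 1
l = 18 (l = 14 + 4 = 18)
G(X) = 1 + X² + 4*X (G(X) = (X² + 4*X) + 1 = 1 + X² + 4*X)
(46*G(7))*l = (46*(1 + 7² + 4*7))*18 = (46*(1 + 49 + 28))*18 = (46*78)*18 = 3588*18 = 64584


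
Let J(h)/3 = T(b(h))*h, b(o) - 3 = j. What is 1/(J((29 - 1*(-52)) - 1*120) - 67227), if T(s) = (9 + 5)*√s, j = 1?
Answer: -1/70503 ≈ -1.4184e-5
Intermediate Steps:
b(o) = 4 (b(o) = 3 + 1 = 4)
T(s) = 14*√s
J(h) = 84*h (J(h) = 3*((14*√4)*h) = 3*((14*2)*h) = 3*(28*h) = 84*h)
1/(J((29 - 1*(-52)) - 1*120) - 67227) = 1/(84*((29 - 1*(-52)) - 1*120) - 67227) = 1/(84*((29 + 52) - 120) - 67227) = 1/(84*(81 - 120) - 67227) = 1/(84*(-39) - 67227) = 1/(-3276 - 67227) = 1/(-70503) = -1/70503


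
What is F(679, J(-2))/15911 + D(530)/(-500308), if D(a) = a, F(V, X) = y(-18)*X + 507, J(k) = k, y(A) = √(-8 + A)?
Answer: 122611663/3980200294 - 2*I*√26/15911 ≈ 0.030805 - 0.00064094*I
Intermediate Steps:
F(V, X) = 507 + I*X*√26 (F(V, X) = √(-8 - 18)*X + 507 = √(-26)*X + 507 = (I*√26)*X + 507 = I*X*√26 + 507 = 507 + I*X*√26)
F(679, J(-2))/15911 + D(530)/(-500308) = (507 + I*(-2)*√26)/15911 + 530/(-500308) = (507 - 2*I*√26)*(1/15911) + 530*(-1/500308) = (507/15911 - 2*I*√26/15911) - 265/250154 = 122611663/3980200294 - 2*I*√26/15911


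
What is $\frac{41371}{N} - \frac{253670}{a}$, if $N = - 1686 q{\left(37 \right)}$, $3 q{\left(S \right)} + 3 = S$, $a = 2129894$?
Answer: $- \frac{46481485517}{20349007276} \approx -2.2842$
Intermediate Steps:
$q{\left(S \right)} = -1 + \frac{S}{3}$
$N = -19108$ ($N = - 1686 \left(-1 + \frac{1}{3} \cdot 37\right) = - 1686 \left(-1 + \frac{37}{3}\right) = \left(-1686\right) \frac{34}{3} = -19108$)
$\frac{41371}{N} - \frac{253670}{a} = \frac{41371}{-19108} - \frac{253670}{2129894} = 41371 \left(- \frac{1}{19108}\right) - \frac{126835}{1064947} = - \frac{41371}{19108} - \frac{126835}{1064947} = - \frac{46481485517}{20349007276}$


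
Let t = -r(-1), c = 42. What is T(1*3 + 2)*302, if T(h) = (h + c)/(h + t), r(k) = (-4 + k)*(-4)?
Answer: -14194/15 ≈ -946.27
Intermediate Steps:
r(k) = 16 - 4*k
t = -20 (t = -(16 - 4*(-1)) = -(16 + 4) = -1*20 = -20)
T(h) = (42 + h)/(-20 + h) (T(h) = (h + 42)/(h - 20) = (42 + h)/(-20 + h))
T(1*3 + 2)*302 = ((42 + (1*3 + 2))/(-20 + (1*3 + 2)))*302 = ((42 + (3 + 2))/(-20 + (3 + 2)))*302 = ((42 + 5)/(-20 + 5))*302 = (47/(-15))*302 = -1/15*47*302 = -47/15*302 = -14194/15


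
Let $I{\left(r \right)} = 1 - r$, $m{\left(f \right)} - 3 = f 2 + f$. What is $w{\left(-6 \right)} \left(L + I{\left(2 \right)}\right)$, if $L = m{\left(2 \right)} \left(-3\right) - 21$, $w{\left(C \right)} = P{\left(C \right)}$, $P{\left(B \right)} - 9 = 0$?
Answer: $-441$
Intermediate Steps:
$P{\left(B \right)} = 9$ ($P{\left(B \right)} = 9 + 0 = 9$)
$m{\left(f \right)} = 3 + 3 f$ ($m{\left(f \right)} = 3 + \left(f 2 + f\right) = 3 + \left(2 f + f\right) = 3 + 3 f$)
$w{\left(C \right)} = 9$
$L = -48$ ($L = \left(3 + 3 \cdot 2\right) \left(-3\right) - 21 = \left(3 + 6\right) \left(-3\right) - 21 = 9 \left(-3\right) - 21 = -27 - 21 = -48$)
$w{\left(-6 \right)} \left(L + I{\left(2 \right)}\right) = 9 \left(-48 + \left(1 - 2\right)\right) = 9 \left(-48 - 1\right) = 9 \left(-49\right) = -441$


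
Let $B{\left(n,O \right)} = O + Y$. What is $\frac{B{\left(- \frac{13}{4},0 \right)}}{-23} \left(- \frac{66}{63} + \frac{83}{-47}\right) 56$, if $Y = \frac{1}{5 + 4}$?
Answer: $\frac{22216}{29187} \approx 0.76116$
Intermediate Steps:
$Y = \frac{1}{9} \approx 0.11111$
$B{\left(n,O \right)} = \frac{1}{9} + O$ ($B{\left(n,O \right)} = O + \frac{1}{9} = \frac{1}{9} + O$)
$\frac{B{\left(- \frac{13}{4},0 \right)}}{-23} \left(- \frac{66}{63} + \frac{83}{-47}\right) 56 = \frac{\frac{1}{9} + 0}{-23} \left(- \frac{66}{63} + \frac{83}{-47}\right) 56 = \frac{1}{9} \left(- \frac{1}{23}\right) \left(\left(-66\right) \frac{1}{63} + 83 \left(- \frac{1}{47}\right)\right) 56 = - \frac{- \frac{22}{21} - \frac{83}{47}}{207} \cdot 56 = \left(- \frac{1}{207}\right) \left(- \frac{2777}{987}\right) 56 = \frac{2777}{204309} \cdot 56 = \frac{22216}{29187}$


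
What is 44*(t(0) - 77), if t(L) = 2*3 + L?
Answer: -3124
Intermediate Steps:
t(L) = 6 + L
44*(t(0) - 77) = 44*((6 + 0) - 77) = 44*(6 - 77) = 44*(-71) = -3124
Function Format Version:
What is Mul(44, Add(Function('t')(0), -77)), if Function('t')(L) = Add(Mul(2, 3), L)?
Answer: -3124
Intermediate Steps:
Function('t')(L) = Add(6, L)
Mul(44, Add(Function('t')(0), -77)) = Mul(44, Add(Add(6, 0), -77)) = Mul(44, Add(6, -77)) = Mul(44, -71) = -3124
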